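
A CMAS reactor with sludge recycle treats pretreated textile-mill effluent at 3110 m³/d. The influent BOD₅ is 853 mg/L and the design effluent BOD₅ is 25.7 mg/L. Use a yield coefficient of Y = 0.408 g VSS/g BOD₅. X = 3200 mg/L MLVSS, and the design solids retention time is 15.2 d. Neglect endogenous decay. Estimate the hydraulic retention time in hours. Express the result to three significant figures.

With k_d = 0 the design equation reduces to V = Y Q (S₀−S) θ_c / X = 0.408 × 3110 × (853 − 25.7) × 15.2 / 3200 = 4986 m³.
Hydraulic retention time τ = V/Q = 4986 / 3110 = 1.603 d = 38.48 h.

τ ≈ 38.5 h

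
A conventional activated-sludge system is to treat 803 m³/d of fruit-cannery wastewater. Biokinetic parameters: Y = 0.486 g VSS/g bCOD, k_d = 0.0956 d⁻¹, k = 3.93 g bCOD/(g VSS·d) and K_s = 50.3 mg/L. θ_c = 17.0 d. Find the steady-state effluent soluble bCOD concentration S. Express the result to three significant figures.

Effluent substrate depends only on kinetics and SRT: S = K_s(1 + k_d θ_c) / [θ_c(Yk − k_d) − 1] = 50.3 × (1 + 0.0956 × 17.0) / [17.0 × (0.486 × 3.93 − 0.0956) − 1] = 132.0 / 29.84 = 4.425 mg/L.

S ≈ 4.42 mg/L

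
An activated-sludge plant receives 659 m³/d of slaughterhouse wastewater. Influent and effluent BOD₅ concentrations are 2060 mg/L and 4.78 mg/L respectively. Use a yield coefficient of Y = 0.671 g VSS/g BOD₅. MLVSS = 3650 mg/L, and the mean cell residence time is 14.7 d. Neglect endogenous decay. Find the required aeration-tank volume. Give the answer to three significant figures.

V ≈ 3660 m³

V·X = Y·Q·ΔS·θ_c gives V = 0.671 × 659 × (2060 − 4.78) × 14.7 / 3650 = 3660 m³.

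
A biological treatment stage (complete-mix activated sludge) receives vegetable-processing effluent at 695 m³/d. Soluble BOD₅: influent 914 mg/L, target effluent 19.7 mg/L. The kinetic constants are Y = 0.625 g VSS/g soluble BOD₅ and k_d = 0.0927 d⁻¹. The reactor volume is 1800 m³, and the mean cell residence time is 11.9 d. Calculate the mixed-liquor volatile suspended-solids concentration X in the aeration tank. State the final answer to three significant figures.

X = Y·Q·ΔS·θ_c / [V·(1 + k_d θ_c)] = 0.625 × 695 × (914 − 19.7) × 11.9 / [1800 × (1 + 0.0927 × 11.9)] = 1221 mg/L.

X ≈ 1220 mg/L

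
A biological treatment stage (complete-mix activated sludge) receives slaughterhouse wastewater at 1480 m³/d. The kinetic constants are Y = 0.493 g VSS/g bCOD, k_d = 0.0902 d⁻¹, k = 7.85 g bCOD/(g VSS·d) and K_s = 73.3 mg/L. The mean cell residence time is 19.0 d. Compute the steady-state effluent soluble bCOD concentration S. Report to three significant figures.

Effluent substrate depends only on kinetics and SRT: S = K_s(1 + k_d θ_c) / [θ_c(Yk − k_d) − 1] = 73.3 × (1 + 0.0902 × 19.0) / [19.0 × (0.493 × 7.85 − 0.0902) − 1] = 198.9 / 70.82 = 2.809 mg/L.

S ≈ 2.81 mg/L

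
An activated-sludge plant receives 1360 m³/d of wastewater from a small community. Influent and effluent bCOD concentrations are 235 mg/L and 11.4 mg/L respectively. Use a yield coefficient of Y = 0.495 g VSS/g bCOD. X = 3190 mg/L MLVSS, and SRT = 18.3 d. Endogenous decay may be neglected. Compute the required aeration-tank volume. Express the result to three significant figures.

V·X = Y·Q·ΔS·θ_c gives V = 0.495 × 1360 × (235 − 11.4) × 18.3 / 3190 = 863.5 m³.

V ≈ 864 m³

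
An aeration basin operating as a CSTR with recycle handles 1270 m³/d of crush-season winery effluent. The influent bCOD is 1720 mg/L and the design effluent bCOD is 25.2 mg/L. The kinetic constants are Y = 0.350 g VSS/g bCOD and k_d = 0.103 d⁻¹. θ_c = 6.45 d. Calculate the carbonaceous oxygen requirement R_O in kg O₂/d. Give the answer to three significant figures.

Correct the yield for decay: Y_obs = Y/(1 + k_d θ_c) = 0.350 / (1 + 0.103 × 6.45) = 0.350 / 1.664 = 0.2103.
Q·(S₀ − S) = 1270 × (1720 − 25.2) × 10⁻³ = 2152 kg/d removed.
Net sludge production P_X = 0.2103 × 2152 = 452.6 kg VSS/d.
R_O = Q·(S₀ − S) − 1.42·P_X = 2152 − 1.42 × 452.6 = 1510 kg O₂/d.

R_O ≈ 1510 kg O₂/d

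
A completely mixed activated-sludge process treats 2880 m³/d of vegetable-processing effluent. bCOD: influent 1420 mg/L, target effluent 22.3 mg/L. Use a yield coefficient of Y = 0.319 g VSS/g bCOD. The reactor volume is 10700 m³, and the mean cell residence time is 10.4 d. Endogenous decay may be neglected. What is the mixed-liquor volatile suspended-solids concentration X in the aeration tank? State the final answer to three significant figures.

X ≈ 1250 mg/L

Without decay, X = Y Q (S₀−S) θ_c / V = 0.319 × 2880 × (1420 − 22.3) × 10.4 / 10700 = 1248 mg/L.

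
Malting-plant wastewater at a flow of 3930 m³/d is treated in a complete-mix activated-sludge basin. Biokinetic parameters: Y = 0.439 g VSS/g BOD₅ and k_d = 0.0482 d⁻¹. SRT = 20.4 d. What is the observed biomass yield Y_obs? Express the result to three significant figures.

Correct the yield for decay: Y_obs = Y/(1 + k_d θ_c) = 0.439 / (1 + 0.0482 × 20.4) = 0.439 / 1.983 = 0.2214.

Y_obs ≈ 0.221 g VSS/g BOD₅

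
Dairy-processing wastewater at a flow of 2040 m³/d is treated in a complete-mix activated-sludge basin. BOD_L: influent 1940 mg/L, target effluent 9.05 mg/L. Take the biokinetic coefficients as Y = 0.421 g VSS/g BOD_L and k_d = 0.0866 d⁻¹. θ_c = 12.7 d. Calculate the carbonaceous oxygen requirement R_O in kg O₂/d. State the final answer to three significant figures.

R_O ≈ 2820 kg O₂/d

Observed yield with endogenous decay: Y_obs = Y / (1 + k_d·θ_c) = 0.421 / (1 + 0.0866 × 12.7) = 0.421 / 2.100 = 0.2005 g VSS/g BOD_L.
Mass of BOD_L removed per day: Q(S₀ − S) = 2040 × 1931 g/m³ = 3939 kg/d.
Net sludge production P_X = 0.2005 × 3939 = 789.8 kg VSS/d.
R_O = Q·ΔS − 1.42 P_X = 3939 − 1121 = 2818 kg O₂/d.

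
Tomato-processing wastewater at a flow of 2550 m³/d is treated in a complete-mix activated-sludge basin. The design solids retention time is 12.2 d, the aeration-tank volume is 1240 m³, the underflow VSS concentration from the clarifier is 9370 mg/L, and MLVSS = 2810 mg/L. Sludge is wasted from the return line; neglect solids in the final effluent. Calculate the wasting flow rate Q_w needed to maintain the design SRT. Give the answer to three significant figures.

Q_w ≈ 30.5 m³/d

Q_w = (V·X)/(θ_c X_r) = 1240 × 2810 / (12.2 × 9370) = 30.48 m³/d.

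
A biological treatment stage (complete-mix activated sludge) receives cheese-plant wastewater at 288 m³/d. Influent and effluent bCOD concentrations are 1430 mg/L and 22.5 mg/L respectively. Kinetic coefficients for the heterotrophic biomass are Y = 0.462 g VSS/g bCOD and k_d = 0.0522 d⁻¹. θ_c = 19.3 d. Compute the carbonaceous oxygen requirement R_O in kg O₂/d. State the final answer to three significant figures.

R_O ≈ 273 kg O₂/d

Observed yield with endogenous decay: Y_obs = Y / (1 + k_d·θ_c) = 0.462 / (1 + 0.0522 × 19.3) = 0.462 / 2.007 = 0.2301 g VSS/g bCOD.
ΔS = 1430 − 22.5 = 1408 mg/L, so the substrate removal rate is 288 × 1408/1000 = 405.4 kg bCOD/d.
Net sludge production P_X = 0.2301 × 405.4 = 93.29 kg VSS/d.
R_O = Q·(S₀ − S) − 1.42·P_X = 405.4 − 1.42 × 93.29 = 272.9 kg O₂/d.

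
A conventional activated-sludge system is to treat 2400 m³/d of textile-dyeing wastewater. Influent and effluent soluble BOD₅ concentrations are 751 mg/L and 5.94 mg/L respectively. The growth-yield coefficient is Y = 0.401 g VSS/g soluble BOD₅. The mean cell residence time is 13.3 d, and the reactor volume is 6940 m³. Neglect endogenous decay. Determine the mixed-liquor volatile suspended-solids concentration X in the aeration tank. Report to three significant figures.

From V·X = Y·Q·(S₀ − S)·θ_c (decay neglected): X = 0.401 × 2400 × (751 − 5.94) × 13.3 / 6940 = 1374 mg/L.

X ≈ 1370 mg/L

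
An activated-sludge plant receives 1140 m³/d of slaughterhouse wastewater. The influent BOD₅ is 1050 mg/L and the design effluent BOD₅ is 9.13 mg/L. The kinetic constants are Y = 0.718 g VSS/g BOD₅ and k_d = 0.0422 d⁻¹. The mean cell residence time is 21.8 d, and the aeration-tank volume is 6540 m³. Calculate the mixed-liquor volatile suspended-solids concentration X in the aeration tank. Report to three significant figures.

Solving the biomass balance for X: X = Y Q (S₀−S) θ_c / [V (1+k_d θ_c)] = 0.718 × 1140 × (1050 − 9.13) × 21.8 / [6540 × (1 + 0.0422 × 21.8)] = 1479 mg/L.

X ≈ 1480 mg/L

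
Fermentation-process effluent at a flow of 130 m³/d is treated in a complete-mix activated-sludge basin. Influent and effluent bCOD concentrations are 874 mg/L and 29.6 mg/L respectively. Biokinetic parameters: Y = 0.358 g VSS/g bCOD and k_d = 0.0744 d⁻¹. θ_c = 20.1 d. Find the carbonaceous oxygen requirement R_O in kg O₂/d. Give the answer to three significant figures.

R_O ≈ 87.4 kg O₂/d

The observed yield is Y_obs = Y/(1 + k_d·θ_c) = 0.358 / (1 + 0.0744 × 20.1) = 0.358 / 2.495 = 0.1435 g VSS per g bCOD removed.
ΔS = 874 − 29.6 = 844.4 mg/L, so the substrate removal rate is 130 × 844.4/1000 = 109.8 kg bCOD/d.
Biomass synthesised: P_X = Y_obs × 109.8 = 15.75 kg VSS/d.
Carbonaceous O₂ demand = substrate oxidised − cell-mass equivalent = 109.8 − 1.42 × 15.75 = 87.41 kg O₂/d.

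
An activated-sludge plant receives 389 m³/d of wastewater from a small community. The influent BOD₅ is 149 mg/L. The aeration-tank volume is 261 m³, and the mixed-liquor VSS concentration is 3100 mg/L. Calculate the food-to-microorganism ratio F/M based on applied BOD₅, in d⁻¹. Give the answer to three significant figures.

Food-to-microorganism ratio F/M = Q S₀ / (V X) = 389 × 149 / (261.0 × 3100) = 0.07164 d⁻¹.

F/M ≈ 0.0716 d⁻¹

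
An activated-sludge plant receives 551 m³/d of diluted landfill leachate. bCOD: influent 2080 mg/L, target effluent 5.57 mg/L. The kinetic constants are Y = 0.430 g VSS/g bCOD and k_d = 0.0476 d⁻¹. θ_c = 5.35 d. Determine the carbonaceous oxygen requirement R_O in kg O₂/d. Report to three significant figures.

Correct the yield for decay: Y_obs = Y/(1 + k_d θ_c) = 0.430 / (1 + 0.0476 × 5.35) = 0.430 / 1.255 = 0.3427.
Q·(S₀ − S) = 551 × (2080 − 5.57) × 10⁻³ = 1143 kg/d removed.
Net sludge production P_X = 0.3427 × 1143 = 391.7 kg VSS/d.
Carbonaceous O₂ demand = substrate oxidised − cell-mass equivalent = 1143 − 1.42 × 391.7 = 586.7 kg O₂/d.

R_O ≈ 587 kg O₂/d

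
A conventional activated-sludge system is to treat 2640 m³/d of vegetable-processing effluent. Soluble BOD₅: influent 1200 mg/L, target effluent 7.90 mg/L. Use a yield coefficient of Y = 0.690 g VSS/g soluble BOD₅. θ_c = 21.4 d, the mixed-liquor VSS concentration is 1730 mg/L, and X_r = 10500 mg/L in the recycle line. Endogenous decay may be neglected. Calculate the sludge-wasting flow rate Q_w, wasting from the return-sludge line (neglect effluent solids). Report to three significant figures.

Q_w ≈ 207 m³/d

V·X = Y·Q·ΔS·θ_c gives V = 0.690 × 2640 × (1200 − 7.90) × 21.4 / 1730 = 26862 m³.
θ_c = V·X/(Q_w·X_r) when wasting from the recycle, so Q_w = V·X/(θ_c·X_r) = 26862 × 1730 / (21.4 × 10500) = 206.8 m³/d.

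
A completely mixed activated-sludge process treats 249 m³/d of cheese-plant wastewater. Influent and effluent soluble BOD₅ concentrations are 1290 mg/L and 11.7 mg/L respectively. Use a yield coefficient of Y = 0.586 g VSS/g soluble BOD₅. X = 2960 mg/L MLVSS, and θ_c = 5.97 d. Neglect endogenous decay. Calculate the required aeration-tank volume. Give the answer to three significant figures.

V·X = Y·Q·ΔS·θ_c gives V = 0.586 × 249 × (1290 − 11.7) × 5.97 / 2960 = 376.2 m³.

V ≈ 376 m³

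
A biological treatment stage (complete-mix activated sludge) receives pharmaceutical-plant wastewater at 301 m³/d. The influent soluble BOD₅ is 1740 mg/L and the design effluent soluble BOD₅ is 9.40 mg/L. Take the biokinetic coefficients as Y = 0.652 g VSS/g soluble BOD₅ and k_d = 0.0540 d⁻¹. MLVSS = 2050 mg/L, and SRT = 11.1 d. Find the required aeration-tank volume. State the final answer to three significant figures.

Rearranging the biomass balance for a CMAS with decay, V = Y·Q·ΔS·θ_c / [X·(1+k_d θ_c)] = 0.652 × 301 × (1740 − 9.40) × 11.1 / [2050 × (1 + 0.0540 × 11.1)] = 3.77×10^6 / 3279 = 1150 m³.

V ≈ 1150 m³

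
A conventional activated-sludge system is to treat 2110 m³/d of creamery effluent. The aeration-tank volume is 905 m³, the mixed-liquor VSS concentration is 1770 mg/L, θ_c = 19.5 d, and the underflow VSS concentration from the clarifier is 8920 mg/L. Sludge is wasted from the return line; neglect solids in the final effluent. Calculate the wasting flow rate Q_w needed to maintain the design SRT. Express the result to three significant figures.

Q_w = (V·X)/(θ_c X_r) = 905.0 × 1770 / (19.5 × 8920) = 9.209 m³/d.

Q_w ≈ 9.21 m³/d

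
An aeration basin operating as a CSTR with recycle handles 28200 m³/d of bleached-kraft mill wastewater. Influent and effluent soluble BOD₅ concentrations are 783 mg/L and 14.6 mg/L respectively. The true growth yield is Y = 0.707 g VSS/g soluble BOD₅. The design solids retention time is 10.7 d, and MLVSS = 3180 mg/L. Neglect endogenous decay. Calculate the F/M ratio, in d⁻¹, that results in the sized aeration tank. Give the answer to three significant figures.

With k_d = 0 the design equation reduces to V = Y Q (S₀−S) θ_c / X = 0.707 × 28200 × (783 − 14.6) × 10.7 / 3180 = 51548 m³.
Food-to-microorganism ratio F/M = Q S₀ / (V X) = 28200 × 783 / (51548 × 3180) = 0.1347 d⁻¹.

F/M ≈ 0.135 d⁻¹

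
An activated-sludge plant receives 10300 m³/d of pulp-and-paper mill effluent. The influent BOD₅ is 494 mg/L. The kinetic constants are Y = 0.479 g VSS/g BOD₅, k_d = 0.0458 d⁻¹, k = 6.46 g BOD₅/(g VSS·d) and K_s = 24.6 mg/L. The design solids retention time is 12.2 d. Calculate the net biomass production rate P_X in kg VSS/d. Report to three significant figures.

P_X ≈ 1560 kg VSS/d

Effluent substrate depends only on kinetics and SRT: S = K_s(1 + k_d θ_c) / [θ_c(Yk − k_d) − 1] = 24.6 × (1 + 0.0458 × 12.2) / [12.2 × (0.479 × 6.46 − 0.0458) − 1] = 38.35 / 36.19 = 1.059 mg/L.
Observed yield with endogenous decay: Y_obs = Y / (1 + k_d·θ_c) = 0.479 / (1 + 0.0458 × 12.2) = 0.479 / 1.559 = 0.3073 g VSS/g BOD₅.
Mass of BOD₅ removed per day: Q(S₀ − S) = 10300 × 492.9 g/m³ = 5077 kg/d.
So the net sludge growth is P_X = 0.3073 × 5077 = 1560 kg VSS/d.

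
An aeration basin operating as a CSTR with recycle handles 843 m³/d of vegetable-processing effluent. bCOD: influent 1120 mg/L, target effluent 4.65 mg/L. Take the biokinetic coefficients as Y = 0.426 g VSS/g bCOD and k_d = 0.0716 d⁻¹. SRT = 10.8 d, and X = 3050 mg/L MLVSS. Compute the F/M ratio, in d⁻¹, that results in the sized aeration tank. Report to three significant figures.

From the SRT design equation V = Y Q (S₀−S) θ_c / [X (1 + k_d θ_c)] = 0.426 × 843 × (1120 − 4.65) × 10.8 / [3050 × (1 + 0.0716 × 10.8)] = 4.33×10^6 / 5409 = 799.8 m³.
Food-to-microorganism ratio F/M = Q S₀ / (V X) = 843 × 1120 / (799.8 × 3050) = 0.3870 d⁻¹.

F/M ≈ 0.387 d⁻¹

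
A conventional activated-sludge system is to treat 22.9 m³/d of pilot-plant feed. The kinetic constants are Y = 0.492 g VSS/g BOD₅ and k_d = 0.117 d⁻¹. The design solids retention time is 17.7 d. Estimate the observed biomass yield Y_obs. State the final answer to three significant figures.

The observed yield is Y_obs = Y/(1 + k_d·θ_c) = 0.492 / (1 + 0.117 × 17.7) = 0.492 / 3.071 = 0.1602 g VSS per g BOD₅ removed.

Y_obs ≈ 0.160 g VSS/g BOD₅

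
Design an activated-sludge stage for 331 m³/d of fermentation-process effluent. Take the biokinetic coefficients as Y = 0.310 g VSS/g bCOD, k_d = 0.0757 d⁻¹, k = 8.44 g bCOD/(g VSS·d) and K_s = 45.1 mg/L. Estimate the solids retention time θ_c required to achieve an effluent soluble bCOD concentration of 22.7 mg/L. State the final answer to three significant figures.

θ_c ≈ 1.25 d

At the target effluent, Y k S/(K_s+S) = 0.310×8.44×22.7/67.80 = 0.8760 d⁻¹.
θ_c = 1/(μ − k_d) = 1/(0.8760 − 0.0757) = 1/0.8003 = 1.250 d.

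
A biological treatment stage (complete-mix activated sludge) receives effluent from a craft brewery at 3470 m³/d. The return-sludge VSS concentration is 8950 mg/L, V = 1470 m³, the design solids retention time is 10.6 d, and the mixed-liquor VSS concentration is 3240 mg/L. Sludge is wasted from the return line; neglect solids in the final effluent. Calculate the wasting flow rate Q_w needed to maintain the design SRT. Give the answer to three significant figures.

Q_w ≈ 50.2 m³/d

Wasting from the return line (neglecting effluent solids): Q_w = V·X / (θ_c·X_r) = 1470 × 3240 / (10.6 × 8950) = 50.20 m³/d.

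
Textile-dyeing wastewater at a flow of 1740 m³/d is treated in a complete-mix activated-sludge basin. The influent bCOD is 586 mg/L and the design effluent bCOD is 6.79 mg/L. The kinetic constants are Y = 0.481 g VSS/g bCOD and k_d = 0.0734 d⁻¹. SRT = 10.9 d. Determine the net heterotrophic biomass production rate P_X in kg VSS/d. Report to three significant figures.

The observed yield is Y_obs = Y/(1 + k_d·θ_c) = 0.481 / (1 + 0.0734 × 10.9) = 0.481 / 1.800 = 0.2672 g VSS per g bCOD removed.
Substrate removed = Q·(S₀ − S) = 1740 m³/d × (586 − 6.79) g/m³ = 1.01×10^6 g/d = 1008 kg/d.
So the net sludge growth is P_X = 0.2672 × 1008 = 269.3 kg VSS/d.

P_X ≈ 269 kg VSS/d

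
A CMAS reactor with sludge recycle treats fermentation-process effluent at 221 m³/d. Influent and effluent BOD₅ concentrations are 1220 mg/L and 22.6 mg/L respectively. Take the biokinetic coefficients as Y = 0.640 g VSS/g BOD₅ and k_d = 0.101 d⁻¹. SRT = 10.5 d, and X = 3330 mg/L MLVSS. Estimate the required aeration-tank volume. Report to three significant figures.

Steady-state biomass mass balance: V·X·(1 + k_d·θ_c) = Y·Q·(S₀ − S)·θ_c, so V = 0.640 × 221 × (1220 − 22.6) × 10.5 / [3330 × (1 + 0.101 × 10.5)] = 1.78×10^6 / 6861 = 259.2 m³.

V ≈ 259 m³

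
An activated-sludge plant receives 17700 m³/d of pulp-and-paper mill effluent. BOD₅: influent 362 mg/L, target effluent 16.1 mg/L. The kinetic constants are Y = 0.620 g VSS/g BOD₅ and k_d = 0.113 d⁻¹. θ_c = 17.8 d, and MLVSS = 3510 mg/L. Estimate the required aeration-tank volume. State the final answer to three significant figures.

V ≈ 6390 m³

Rearranging the biomass balance for a CMAS with decay, V = Y·Q·ΔS·θ_c / [X·(1+k_d θ_c)] = 0.620 × 17700 × (362 − 16.1) × 17.8 / [3510 × (1 + 0.113 × 17.8)] = 6.76×10^7 / 10570 = 6392 m³.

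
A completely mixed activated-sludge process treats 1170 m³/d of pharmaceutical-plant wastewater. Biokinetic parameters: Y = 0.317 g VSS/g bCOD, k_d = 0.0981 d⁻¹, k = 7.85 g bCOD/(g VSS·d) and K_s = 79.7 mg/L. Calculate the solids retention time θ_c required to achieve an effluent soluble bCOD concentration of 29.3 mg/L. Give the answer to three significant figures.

From 1/θ_c = Y·k·S/(K_s + S) − k_d: Y·k·S/(K_s+S) = 0.317 × 7.85 × 29.3 / (79.7 + 29.3) = 0.6689 d⁻¹.
1/θ_c = 0.6689 − 0.0981 = 0.5708 d⁻¹, so θ_c = 1.752 d.

θ_c ≈ 1.75 d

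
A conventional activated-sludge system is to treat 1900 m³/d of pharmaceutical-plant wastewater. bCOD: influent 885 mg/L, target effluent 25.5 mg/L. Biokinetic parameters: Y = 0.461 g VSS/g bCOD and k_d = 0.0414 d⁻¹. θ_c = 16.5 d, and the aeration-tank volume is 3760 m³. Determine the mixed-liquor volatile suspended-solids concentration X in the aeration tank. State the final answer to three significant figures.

X = Y·Q·ΔS·θ_c / [V·(1 + k_d θ_c)] = 0.461 × 1900 × (885 − 25.5) × 16.5 / [3760 × (1 + 0.0414 × 16.5)] = 1963 mg/L.

X ≈ 1960 mg/L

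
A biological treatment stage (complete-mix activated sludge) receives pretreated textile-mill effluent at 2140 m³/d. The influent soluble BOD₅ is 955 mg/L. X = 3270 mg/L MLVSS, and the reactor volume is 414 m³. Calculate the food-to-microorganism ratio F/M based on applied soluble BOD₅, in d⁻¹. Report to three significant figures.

F/M ≈ 1.51 d⁻¹

Food-to-microorganism ratio F/M = Q S₀ / (V X) = 2140 × 955 / (414.0 × 3270) = 1.510 d⁻¹.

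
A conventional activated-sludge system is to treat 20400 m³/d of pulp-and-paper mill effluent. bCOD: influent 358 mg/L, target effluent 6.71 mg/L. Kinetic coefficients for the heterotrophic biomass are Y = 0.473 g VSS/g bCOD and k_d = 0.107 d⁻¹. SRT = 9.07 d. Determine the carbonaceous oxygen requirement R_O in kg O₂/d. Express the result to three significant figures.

Correct the yield for decay: Y_obs = Y/(1 + k_d θ_c) = 0.473 / (1 + 0.107 × 9.07) = 0.473 / 1.970 = 0.2400.
Q·(S₀ − S) = 20400 × (358 − 6.71) × 10⁻³ = 7166 kg/d removed.
Biomass synthesised: P_X = Y_obs × 7166 = 1720 kg VSS/d.
Carbonaceous O₂ demand = substrate oxidised − cell-mass equivalent = 7166 − 1.42 × 1720 = 4724 kg O₂/d.

R_O ≈ 4720 kg O₂/d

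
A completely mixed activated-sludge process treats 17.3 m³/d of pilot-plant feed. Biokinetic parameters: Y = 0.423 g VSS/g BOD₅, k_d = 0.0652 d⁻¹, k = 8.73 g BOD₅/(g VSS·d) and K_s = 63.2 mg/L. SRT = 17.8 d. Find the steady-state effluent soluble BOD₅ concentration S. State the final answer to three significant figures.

S ≈ 2.15 mg/L

From the Monod/SRT balance for a CMAS, S = K_s·(1+k_d θ_c)/[θ_c·(Y k − k_d) − 1] = 63.2 × (1 + 0.0652 × 17.8) / [17.8 × (0.423 × 8.73 − 0.0652) − 1] = 136.5 / 63.57 = 2.148 mg/L.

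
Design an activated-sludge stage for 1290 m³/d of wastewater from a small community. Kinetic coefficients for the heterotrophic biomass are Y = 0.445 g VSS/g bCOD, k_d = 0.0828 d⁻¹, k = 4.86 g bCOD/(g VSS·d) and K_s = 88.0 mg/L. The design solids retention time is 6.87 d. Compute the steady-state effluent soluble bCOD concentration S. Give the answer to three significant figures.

Effluent substrate depends only on kinetics and SRT: S = K_s(1 + k_d θ_c) / [θ_c(Yk − k_d) − 1] = 88.0 × (1 + 0.0828 × 6.87) / [6.87 × (0.445 × 4.86 − 0.0828) − 1] = 138.1 / 13.29 = 10.39 mg/L.

S ≈ 10.4 mg/L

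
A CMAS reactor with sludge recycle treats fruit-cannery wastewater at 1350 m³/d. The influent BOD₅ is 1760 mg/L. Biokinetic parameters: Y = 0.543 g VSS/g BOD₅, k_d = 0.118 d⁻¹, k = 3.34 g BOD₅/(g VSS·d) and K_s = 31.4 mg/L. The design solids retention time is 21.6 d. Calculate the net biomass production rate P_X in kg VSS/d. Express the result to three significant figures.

From the Monod/SRT balance for a CMAS, S = K_s·(1+k_d θ_c)/[θ_c·(Y k − k_d) − 1] = 31.4 × (1 + 0.118 × 21.6) / [21.6 × (0.543 × 3.34 − 0.118) − 1] = 111.4 / 35.63 = 3.128 mg/L.
Y_obs = Y / (1 + k_d θ_c) = 0.543 / (1 + 0.118 × 21.6) = 0.543 / 3.549 = 0.1530.
Q·(S₀ − S) = 1350 × (1760 − 3.13) × 10⁻³ = 2372 kg/d removed.
So the net sludge growth is P_X = 0.1530 × 2372 = 362.9 kg VSS/d.

P_X ≈ 363 kg VSS/d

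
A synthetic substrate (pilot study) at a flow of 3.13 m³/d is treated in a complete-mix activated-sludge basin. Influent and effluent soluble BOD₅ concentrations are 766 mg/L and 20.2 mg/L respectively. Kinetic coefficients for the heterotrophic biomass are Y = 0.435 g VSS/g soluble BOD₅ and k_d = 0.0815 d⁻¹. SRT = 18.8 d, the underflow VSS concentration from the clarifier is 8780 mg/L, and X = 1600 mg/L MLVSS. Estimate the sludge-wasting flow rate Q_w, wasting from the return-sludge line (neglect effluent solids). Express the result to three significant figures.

Steady-state biomass mass balance: V·X·(1 + k_d·θ_c) = Y·Q·(S₀ − S)·θ_c, so V = 0.435 × 3.13 × (766 − 20.2) × 18.8 / [1600 × (1 + 0.0815 × 18.8)] = 1.91×10^4 / 4052 = 4.712 m³.
Q_w = (V·X)/(θ_c X_r) = 4.712 × 1600 / (18.8 × 8780) = 0.04567 m³/d.

Q_w ≈ 0.0457 m³/d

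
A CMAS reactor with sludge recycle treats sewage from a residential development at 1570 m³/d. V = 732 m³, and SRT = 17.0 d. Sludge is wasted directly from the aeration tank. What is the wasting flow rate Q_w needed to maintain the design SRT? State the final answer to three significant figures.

With mixed-liquor wasting, θ_c = V/Q_w, so Q_w = V/θ_c = 732.0/17.0 = 43.06 m³/d.

Q_w ≈ 43.1 m³/d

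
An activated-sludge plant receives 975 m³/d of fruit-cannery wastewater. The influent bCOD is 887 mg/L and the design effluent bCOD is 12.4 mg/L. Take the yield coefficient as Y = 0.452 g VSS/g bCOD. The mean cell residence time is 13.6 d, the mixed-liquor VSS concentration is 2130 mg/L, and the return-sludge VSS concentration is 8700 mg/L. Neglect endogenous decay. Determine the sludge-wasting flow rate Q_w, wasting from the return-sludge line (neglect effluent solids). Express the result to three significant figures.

With k_d = 0 the design equation reduces to V = Y Q (S₀−S) θ_c / X = 0.452 × 975 × (887 − 12.4) × 13.6 / 2130 = 2461 m³.
Wasting from the return line (neglecting effluent solids): Q_w = V·X / (θ_c·X_r) = 2461 × 2130 / (13.6 × 8700) = 44.30 m³/d.

Q_w ≈ 44.3 m³/d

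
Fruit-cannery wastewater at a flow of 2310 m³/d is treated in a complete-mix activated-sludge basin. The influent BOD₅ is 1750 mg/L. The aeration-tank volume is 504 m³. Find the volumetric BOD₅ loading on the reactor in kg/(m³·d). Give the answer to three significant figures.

Volumetric loading L_v = Q·S₀ / V = 2310 × 1750 g/m³ / 504.0 m³ = 8021 g/(m³·d) = 8.021 kg BOD₅/(m³·d).

L_v ≈ 8.02 kg BOD₅/(m³·d)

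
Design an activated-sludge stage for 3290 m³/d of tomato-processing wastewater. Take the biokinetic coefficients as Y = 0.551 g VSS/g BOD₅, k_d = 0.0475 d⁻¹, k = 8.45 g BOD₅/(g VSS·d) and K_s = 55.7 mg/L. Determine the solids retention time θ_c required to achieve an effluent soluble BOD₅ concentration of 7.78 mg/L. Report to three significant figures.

From 1/θ_c = Y·k·S/(K_s + S) − k_d: Y·k·S/(K_s+S) = 0.551 × 8.45 × 7.78 / (55.7 + 7.78) = 0.5706 d⁻¹.
Then 1/θ_c = μ − k_d = 0.5706 − 0.0475 = 0.5231 d⁻¹, giving θ_c = 1.912 d.

θ_c ≈ 1.91 d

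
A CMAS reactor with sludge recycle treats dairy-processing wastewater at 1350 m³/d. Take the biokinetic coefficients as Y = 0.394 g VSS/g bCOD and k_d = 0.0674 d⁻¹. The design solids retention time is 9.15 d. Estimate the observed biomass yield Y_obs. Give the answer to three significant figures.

The observed yield is Y_obs = Y/(1 + k_d·θ_c) = 0.394 / (1 + 0.0674 × 9.15) = 0.394 / 1.617 = 0.2437 g VSS per g bCOD removed.

Y_obs ≈ 0.244 g VSS/g bCOD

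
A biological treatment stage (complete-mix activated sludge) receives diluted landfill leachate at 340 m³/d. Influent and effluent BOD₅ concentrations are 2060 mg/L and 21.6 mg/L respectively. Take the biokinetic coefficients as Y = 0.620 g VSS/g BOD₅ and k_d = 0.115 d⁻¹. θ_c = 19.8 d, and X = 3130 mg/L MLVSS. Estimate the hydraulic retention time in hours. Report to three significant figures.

τ ≈ 58.6 h

Rearranging the biomass balance for a CMAS with decay, V = Y·Q·ΔS·θ_c / [X·(1+k_d θ_c)] = 0.620 × 340 × (2060 − 21.6) × 19.8 / [3130 × (1 + 0.115 × 19.8)] = 8.51×10^6 / 10257 = 829.5 m³.
HRT = V/Q = 829.5 m³ / 340 m³·d⁻¹ = 2.440 d × 24 = 58.55 h.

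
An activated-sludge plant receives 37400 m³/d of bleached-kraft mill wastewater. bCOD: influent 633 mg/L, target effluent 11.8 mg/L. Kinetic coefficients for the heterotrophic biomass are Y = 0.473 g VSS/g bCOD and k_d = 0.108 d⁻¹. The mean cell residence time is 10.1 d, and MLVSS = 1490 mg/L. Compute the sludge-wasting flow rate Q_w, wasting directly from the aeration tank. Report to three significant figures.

Q_w ≈ 3530 m³/d

Rearranging the biomass balance for a CMAS with decay, V = Y·Q·ΔS·θ_c / [X·(1+k_d θ_c)] = 0.473 × 37400 × (633 − 11.8) × 10.1 / [1490 × (1 + 0.108 × 10.1)] = 1.11×10^8 / 3115 = 35628 m³.
With mixed-liquor wasting, θ_c = V/Q_w, so Q_w = V/θ_c = 35628/10.1 = 3527 m³/d.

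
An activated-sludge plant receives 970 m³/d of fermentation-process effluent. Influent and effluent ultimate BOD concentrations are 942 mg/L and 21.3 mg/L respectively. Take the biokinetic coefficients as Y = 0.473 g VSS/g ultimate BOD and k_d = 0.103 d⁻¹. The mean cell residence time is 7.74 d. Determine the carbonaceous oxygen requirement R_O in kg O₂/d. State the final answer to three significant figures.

The observed yield is Y_obs = Y/(1 + k_d·θ_c) = 0.473 / (1 + 0.103 × 7.74) = 0.473 / 1.797 = 0.2632 g VSS per g ultimate BOD removed.
ΔS = 942 − 21.3 = 920.7 mg/L, so the substrate removal rate is 970 × 920.7/1000 = 893.1 kg ultimate BOD/d.
P_X = Y_obs·Q·(S₀ − S) = 0.2632 × 893.1 = 235.0 kg VSS/d.
R_O = Q·(S₀ − S) − 1.42·P_X = 893.1 − 1.42 × 235.0 = 559.3 kg O₂/d.

R_O ≈ 559 kg O₂/d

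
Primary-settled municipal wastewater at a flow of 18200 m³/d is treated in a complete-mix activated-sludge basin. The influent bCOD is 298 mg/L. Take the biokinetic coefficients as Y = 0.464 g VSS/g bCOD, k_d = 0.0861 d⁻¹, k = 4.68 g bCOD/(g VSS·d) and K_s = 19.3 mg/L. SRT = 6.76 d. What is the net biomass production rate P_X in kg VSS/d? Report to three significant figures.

P_X ≈ 1580 kg VSS/d

From the Monod/SRT balance for a CMAS, S = K_s·(1+k_d θ_c)/[θ_c·(Y k − k_d) − 1] = 19.3 × (1 + 0.0861 × 6.76) / [6.76 × (0.464 × 4.68 − 0.0861) − 1] = 30.53 / 13.10 = 2.331 mg/L.
The observed yield is Y_obs = Y/(1 + k_d·θ_c) = 0.464 / (1 + 0.0861 × 6.76) = 0.464 / 1.582 = 0.2933 g VSS per g bCOD removed.
ΔS = 298 − 2.33 = 295.7 mg/L, so the substrate removal rate is 18200 × 295.7/1000 = 5381 kg bCOD/d.
Net biomass production P_X = Y_obs × Q·(S₀ − S) = 0.2933 × 5381 = 1578 kg VSS/d.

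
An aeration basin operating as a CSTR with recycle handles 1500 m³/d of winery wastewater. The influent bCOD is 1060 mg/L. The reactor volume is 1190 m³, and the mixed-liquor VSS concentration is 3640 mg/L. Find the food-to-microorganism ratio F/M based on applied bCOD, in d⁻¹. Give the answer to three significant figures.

F/M ≈ 0.367 d⁻¹

F/M = applied load / biomass = Q·S₀/(V·X) = 1500 × 1060 / (1190 × 3640) = 0.3671 d⁻¹.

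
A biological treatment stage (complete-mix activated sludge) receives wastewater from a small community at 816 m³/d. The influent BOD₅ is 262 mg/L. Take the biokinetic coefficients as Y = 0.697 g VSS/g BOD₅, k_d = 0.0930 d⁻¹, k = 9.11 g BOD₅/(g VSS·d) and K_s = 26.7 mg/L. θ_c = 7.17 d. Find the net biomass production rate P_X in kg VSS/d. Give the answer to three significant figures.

P_X ≈ 89.1 kg VSS/d

Effluent substrate depends only on kinetics and SRT: S = K_s(1 + k_d θ_c) / [θ_c(Yk − k_d) − 1] = 26.7 × (1 + 0.0930 × 7.17) / [7.17 × (0.697 × 9.11 − 0.0930) − 1] = 44.50 / 43.86 = 1.015 mg/L.
The observed yield is Y_obs = Y/(1 + k_d·θ_c) = 0.697 / (1 + 0.0930 × 7.17) = 0.697 / 1.667 = 0.4182 g VSS per g BOD₅ removed.
Mass of BOD₅ removed per day: Q(S₀ − S) = 816 × 261.0 g/m³ = 213.0 kg/d.
Biomass produced: P_X = Y_obs·Q·ΔS = 0.4182 × 213.0 ≈ 89.06 kg VSS/d.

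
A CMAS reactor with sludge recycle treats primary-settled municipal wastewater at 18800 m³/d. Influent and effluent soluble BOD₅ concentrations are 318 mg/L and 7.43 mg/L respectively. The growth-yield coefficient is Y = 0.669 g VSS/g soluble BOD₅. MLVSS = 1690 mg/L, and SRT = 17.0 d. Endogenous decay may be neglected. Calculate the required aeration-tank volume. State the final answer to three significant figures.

With k_d = 0 the design equation reduces to V = Y Q (S₀−S) θ_c / X = 0.669 × 18800 × (318 − 7.43) × 17.0 / 1690 = 39292 m³.

V ≈ 39300 m³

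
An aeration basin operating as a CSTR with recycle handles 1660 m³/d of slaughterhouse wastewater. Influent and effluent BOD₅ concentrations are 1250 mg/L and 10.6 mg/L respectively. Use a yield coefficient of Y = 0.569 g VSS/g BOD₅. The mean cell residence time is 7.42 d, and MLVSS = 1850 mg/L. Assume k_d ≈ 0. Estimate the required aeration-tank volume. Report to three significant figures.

V ≈ 4700 m³

Biomass mass balance (decay neglected): V·X = Y·Q·(S₀ − S)·θ_c, so V = 0.569 × 1660 × (1250 − 10.6) × 7.42 / 1850 = 4695 m³.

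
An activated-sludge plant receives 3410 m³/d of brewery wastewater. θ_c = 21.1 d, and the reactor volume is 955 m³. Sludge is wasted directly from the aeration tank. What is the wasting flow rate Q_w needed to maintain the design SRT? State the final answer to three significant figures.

Q_w ≈ 45.3 m³/d

For wasting at MLVSS concentration, Q_w = V/θ_c = 955.0/21.1 = 45.26 m³/d.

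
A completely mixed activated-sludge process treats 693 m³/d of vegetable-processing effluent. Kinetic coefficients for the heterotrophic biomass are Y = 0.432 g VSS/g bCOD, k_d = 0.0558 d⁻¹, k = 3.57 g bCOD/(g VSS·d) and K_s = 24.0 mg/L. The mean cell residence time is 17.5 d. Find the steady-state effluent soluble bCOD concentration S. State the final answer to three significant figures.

S ≈ 1.90 mg/L

From the Monod/SRT balance for a CMAS, S = K_s·(1+k_d θ_c)/[θ_c·(Y k − k_d) − 1] = 24.0 × (1 + 0.0558 × 17.5) / [17.5 × (0.432 × 3.57 − 0.0558) − 1] = 47.44 / 25.01 = 1.896 mg/L.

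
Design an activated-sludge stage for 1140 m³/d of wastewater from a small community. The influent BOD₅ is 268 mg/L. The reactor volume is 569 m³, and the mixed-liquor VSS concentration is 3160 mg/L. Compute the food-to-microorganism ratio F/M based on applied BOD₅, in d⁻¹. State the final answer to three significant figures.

F/M = applied load / biomass = Q·S₀/(V·X) = 1140 × 268 / (569.0 × 3160) = 0.1699 d⁻¹.

F/M ≈ 0.170 d⁻¹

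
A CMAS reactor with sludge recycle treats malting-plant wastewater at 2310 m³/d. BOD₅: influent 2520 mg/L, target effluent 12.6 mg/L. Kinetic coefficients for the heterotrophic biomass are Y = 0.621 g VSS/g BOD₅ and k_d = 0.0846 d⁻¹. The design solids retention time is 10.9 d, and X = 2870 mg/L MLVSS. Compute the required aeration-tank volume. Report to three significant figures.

Rearranging the biomass balance for a CMAS with decay, V = Y·Q·ΔS·θ_c / [X·(1+k_d θ_c)] = 0.621 × 2310 × (2520 − 12.6) × 10.9 / [2870 × (1 + 0.0846 × 10.9)] = 3.92×10^7 / 5517 = 7107 m³.

V ≈ 7110 m³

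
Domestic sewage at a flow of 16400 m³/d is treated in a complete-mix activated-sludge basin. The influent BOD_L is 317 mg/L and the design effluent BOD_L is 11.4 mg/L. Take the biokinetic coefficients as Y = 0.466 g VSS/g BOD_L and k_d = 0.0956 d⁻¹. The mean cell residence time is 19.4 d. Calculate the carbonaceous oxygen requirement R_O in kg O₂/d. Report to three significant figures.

Observed yield with endogenous decay: Y_obs = Y / (1 + k_d·θ_c) = 0.466 / (1 + 0.0956 × 19.4) = 0.466 / 2.855 = 0.1632 g VSS/g BOD_L.
Substrate removed = Q·(S₀ − S) = 16400 m³/d × (317 − 11.4) g/m³ = 5.01×10^6 g/d = 5012 kg/d.
P_X = Y_obs·Q·(S₀ − S) = 0.1632 × 5012 = 818.1 kg VSS/d.
R_O = Q·(S₀ − S) − 1.42·P_X = 5012 − 1.42 × 818.1 = 3850 kg O₂/d.

R_O ≈ 3850 kg O₂/d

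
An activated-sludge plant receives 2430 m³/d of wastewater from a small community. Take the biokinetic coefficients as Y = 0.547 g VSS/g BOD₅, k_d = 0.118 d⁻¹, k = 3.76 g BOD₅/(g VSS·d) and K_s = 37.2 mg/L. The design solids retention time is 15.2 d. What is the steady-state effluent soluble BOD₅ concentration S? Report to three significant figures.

S ≈ 3.65 mg/L

From the Monod/SRT balance for a CMAS, S = K_s·(1+k_d θ_c)/[θ_c·(Y k − k_d) − 1] = 37.2 × (1 + 0.118 × 15.2) / [15.2 × (0.547 × 3.76 − 0.118) − 1] = 103.9 / 28.47 = 3.650 mg/L.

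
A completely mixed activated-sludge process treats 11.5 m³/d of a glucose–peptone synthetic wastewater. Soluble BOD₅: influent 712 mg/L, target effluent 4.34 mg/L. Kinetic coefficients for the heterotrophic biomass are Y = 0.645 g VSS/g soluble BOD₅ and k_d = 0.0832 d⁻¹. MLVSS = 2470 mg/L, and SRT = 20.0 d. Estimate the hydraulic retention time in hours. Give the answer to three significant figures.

Steady-state biomass mass balance: V·X·(1 + k_d·θ_c) = Y·Q·(S₀ − S)·θ_c, so V = 0.645 × 11.5 × (712 − 4.34) × 20.0 / [2470 × (1 + 0.0832 × 20.0)] = 1.05×10^5 / 6580 = 15.95 m³.
τ = V/Q = 15.95/11.5 = 1.387 d, or 33.30 h.

τ ≈ 33.3 h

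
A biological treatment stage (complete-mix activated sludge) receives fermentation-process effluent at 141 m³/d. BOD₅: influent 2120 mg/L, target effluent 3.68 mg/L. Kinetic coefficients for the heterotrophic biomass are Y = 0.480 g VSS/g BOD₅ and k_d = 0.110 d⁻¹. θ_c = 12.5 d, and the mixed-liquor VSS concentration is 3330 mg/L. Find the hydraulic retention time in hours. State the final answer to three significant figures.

Steady-state biomass mass balance: V·X·(1 + k_d·θ_c) = Y·Q·(S₀ − S)·θ_c, so V = 0.480 × 141 × (2120 − 3.68) × 12.5 / [3330 × (1 + 0.110 × 12.5)] = 1.79×10^6 / 7909 = 226.4 m³.
Hydraulic retention time τ = V/Q = 226.4 / 141 = 1.606 d = 38.53 h.

τ ≈ 38.5 h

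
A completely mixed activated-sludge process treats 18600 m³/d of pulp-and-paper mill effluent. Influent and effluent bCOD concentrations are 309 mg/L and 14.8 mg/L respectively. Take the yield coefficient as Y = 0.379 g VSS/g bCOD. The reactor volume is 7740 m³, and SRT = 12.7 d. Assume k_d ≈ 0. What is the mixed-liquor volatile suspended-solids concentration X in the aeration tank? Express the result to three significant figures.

Without decay, X = Y Q (S₀−S) θ_c / V = 0.379 × 18600 × (309 − 14.8) × 12.7 / 7740 = 3403 mg/L.

X ≈ 3400 mg/L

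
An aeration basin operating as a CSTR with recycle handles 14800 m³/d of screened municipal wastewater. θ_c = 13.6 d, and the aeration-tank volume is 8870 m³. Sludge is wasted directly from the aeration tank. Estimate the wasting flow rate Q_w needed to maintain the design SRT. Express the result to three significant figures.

For wasting at MLVSS concentration, Q_w = V/θ_c = 8870/13.6 = 652.2 m³/d.

Q_w ≈ 652 m³/d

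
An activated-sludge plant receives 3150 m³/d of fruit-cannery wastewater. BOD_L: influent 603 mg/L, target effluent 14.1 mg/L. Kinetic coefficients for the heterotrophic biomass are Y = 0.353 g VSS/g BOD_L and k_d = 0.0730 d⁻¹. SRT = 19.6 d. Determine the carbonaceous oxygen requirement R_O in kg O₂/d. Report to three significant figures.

Observed yield with endogenous decay: Y_obs = Y / (1 + k_d·θ_c) = 0.353 / (1 + 0.0730 × 19.6) = 0.353 / 2.431 = 0.1452 g VSS/g BOD_L.
Q·(S₀ − S) = 3150 × (603 − 14.1) × 10⁻³ = 1855 kg/d removed.
P_X = Y_obs·Q·(S₀ − S) = 0.1452 × 1855 = 269.4 kg VSS/d.
R_O = Q·(S₀ − S) − 1.42·P_X = 1855 − 1.42 × 269.4 = 1473 kg O₂/d.

R_O ≈ 1470 kg O₂/d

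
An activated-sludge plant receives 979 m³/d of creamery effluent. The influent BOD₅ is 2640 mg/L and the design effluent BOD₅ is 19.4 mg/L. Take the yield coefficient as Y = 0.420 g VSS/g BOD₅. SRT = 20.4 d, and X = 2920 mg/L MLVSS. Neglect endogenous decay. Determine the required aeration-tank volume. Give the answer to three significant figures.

With k_d = 0 the design equation reduces to V = Y Q (S₀−S) θ_c / X = 0.420 × 979 × (2640 − 19.4) × 20.4 / 2920 = 7528 m³.

V ≈ 7530 m³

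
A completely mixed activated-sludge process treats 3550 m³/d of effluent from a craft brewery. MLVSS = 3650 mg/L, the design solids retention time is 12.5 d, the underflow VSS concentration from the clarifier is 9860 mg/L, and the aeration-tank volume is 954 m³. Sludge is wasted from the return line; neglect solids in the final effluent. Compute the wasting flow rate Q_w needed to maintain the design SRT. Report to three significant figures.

Q_w ≈ 28.3 m³/d

Q_w = (V·X)/(θ_c X_r) = 954.0 × 3650 / (12.5 × 9860) = 28.25 m³/d.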